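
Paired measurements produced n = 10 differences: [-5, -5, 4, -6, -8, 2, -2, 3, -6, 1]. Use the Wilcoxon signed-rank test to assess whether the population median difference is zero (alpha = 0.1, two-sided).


Step 1: Drop any zero differences (none here) and take |d_i|.
|d| = [5, 5, 4, 6, 8, 2, 2, 3, 6, 1]
Step 2: Midrank |d_i| (ties get averaged ranks).
ranks: |5|->6.5, |5|->6.5, |4|->5, |6|->8.5, |8|->10, |2|->2.5, |2|->2.5, |3|->4, |6|->8.5, |1|->1
Step 3: Attach original signs; sum ranks with positive sign and with negative sign.
W+ = 5 + 2.5 + 4 + 1 = 12.5
W- = 6.5 + 6.5 + 8.5 + 10 + 2.5 + 8.5 = 42.5
(Check: W+ + W- = 55 should equal n(n+1)/2 = 55.)
Step 4: Test statistic W = min(W+, W-) = 12.5.
Step 5: Ties in |d|, so use the tie-corrected normal approximation.
        E[W] = n(n+1)/4 = 10*11/4 = 27.5.
        Tie groups: |d|=2 (t=2), |d|=5 (t=2), |d|=6 (t=2); sum(t^3 - t) = 18.
        Var[W] = n(n+1)(2n+1)/24 - sum(t^3-t)/48 = 2310/24 - 18/48 = 95.875.
        z = (W - E[W]) / sqrt(Var[W]) = (12.5 - 27.5) / 9.7916 = -1.5319.
        Two-sided p = 2*Phi(z) = 0.125540.
Step 6: alpha = 0.1. fail to reject H0.

W+ = 12.5, W- = 42.5, W = min = 12.5, p = 0.125540, fail to reject H0.


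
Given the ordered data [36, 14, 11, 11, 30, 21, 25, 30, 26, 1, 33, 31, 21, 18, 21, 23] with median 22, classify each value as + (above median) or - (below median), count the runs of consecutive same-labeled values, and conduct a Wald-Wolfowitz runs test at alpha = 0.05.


Step 1: Compute median = 22; label A = above, B = below.
Labels in order: ABBBABAAABAABBBA  (n_A = 8, n_B = 8)
Step 2: Count runs R = 9.
Step 3: Under H0 (random ordering), E[R] = 2*n_A*n_B/(n_A+n_B) + 1 = 2*8*8/16 + 1 = 9.0000.
        Var[R] = 2*n_A*n_B*(2*n_A*n_B - n_A - n_B) / ((n_A+n_B)^2 * (n_A+n_B-1)) = 14336/3840 = 3.7333.
        SD[R] = 1.9322.
Step 4: R = E[R], so z = 0 with no continuity correction.
Step 5: Two-sided p-value via normal approximation = 2*(1 - Phi(|z|)) = 1.000000.
Step 6: alpha = 0.05. fail to reject H0.

R = 9, z = 0.0000, p = 1.000000, fail to reject H0.


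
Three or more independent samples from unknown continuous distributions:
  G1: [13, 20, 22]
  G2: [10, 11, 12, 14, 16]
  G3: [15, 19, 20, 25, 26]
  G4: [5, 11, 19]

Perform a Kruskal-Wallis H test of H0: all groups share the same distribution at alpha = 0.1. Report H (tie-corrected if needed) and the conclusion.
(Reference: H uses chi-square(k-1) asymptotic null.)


Step 1: Combine all N = 16 observations and assign midranks.
sorted (value, group, rank): (5,G4,1), (10,G2,2), (11,G2,3.5), (11,G4,3.5), (12,G2,5), (13,G1,6), (14,G2,7), (15,G3,8), (16,G2,9), (19,G3,10.5), (19,G4,10.5), (20,G1,12.5), (20,G3,12.5), (22,G1,14), (25,G3,15), (26,G3,16)
Step 2: Sum ranks within each group.
R_1 = 32.5 (n_1 = 3)
R_2 = 26.5 (n_2 = 5)
R_3 = 62 (n_3 = 5)
R_4 = 15 (n_4 = 3)
Step 3: H = 12/(N(N+1)) * sum(R_i^2/n_i) - 3(N+1)
     = 12/(16*17) * (32.5^2/3 + 26.5^2/5 + 62^2/5 + 15^2/3) - 3*17
     = 0.044118 * 1336.33 - 51
     = 7.955882.
Step 4: Ties present; correction factor C = 1 - 18/(16^3 - 16) = 0.995588. Corrected H = 7.955882 / 0.995588 = 7.991137.
Step 5: Under H0, H ~ chi^2(3); p-value = 0.046195.
Step 6: alpha = 0.1. reject H0.

H = 7.9911, df = 3, p = 0.046195, reject H0.


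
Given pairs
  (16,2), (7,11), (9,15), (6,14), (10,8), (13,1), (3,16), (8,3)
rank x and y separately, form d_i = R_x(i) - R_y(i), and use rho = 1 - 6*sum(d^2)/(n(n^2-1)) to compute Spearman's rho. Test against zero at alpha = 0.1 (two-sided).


Step 1: Rank x and y separately (midranks; no ties here).
rank(x): 16->8, 7->3, 9->5, 6->2, 10->6, 13->7, 3->1, 8->4
rank(y): 2->2, 11->5, 15->7, 14->6, 8->4, 1->1, 16->8, 3->3
Step 2: d_i = R_x(i) - R_y(i); compute d_i^2.
  (8-2)^2=36, (3-5)^2=4, (5-7)^2=4, (2-6)^2=16, (6-4)^2=4, (7-1)^2=36, (1-8)^2=49, (4-3)^2=1
sum(d^2) = 150.
Step 3: rho = 1 - 6*150 / (8*(8^2 - 1)) = 1 - 900/504 = -0.785714.
Step 4: Under H0, t = rho * sqrt((n-2)/(1-rho^2)) = -3.1113 ~ t(6).
Step 5: Two-sided p-value from the t-distribution with 6 df = 0.020815.
Step 6: alpha = 0.1. reject H0.

rho = -0.7857, p = 0.020815, reject H0 at alpha = 0.1.


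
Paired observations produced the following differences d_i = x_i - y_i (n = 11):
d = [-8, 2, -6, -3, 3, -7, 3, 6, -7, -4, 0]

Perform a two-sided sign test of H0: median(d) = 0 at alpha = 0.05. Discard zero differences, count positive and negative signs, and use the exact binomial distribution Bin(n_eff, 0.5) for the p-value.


Step 1: Discard zero differences. Original n = 11; n_eff = number of nonzero differences = 10.
Nonzero differences (with sign): -8, +2, -6, -3, +3, -7, +3, +6, -7, -4
Step 2: Count signs: positive = 4, negative = 6.
Step 3: Under H0: P(positive) = 0.5, so the number of positives S ~ Bin(10, 0.5).
Step 4: Two-sided exact p-value = sum of Bin(10,0.5) probabilities at or below the observed probability = 0.753906.
Step 5: alpha = 0.05. fail to reject H0.

n_eff = 10, pos = 4, neg = 6, p = 0.753906, fail to reject H0.


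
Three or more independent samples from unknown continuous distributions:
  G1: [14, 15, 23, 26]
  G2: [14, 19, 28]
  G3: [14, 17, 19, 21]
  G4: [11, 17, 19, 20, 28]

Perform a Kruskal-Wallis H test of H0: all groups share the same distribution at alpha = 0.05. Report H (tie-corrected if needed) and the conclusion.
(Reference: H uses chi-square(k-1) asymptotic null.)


Step 1: Combine all N = 16 observations and assign midranks.
sorted (value, group, rank): (11,G4,1), (14,G1,3), (14,G2,3), (14,G3,3), (15,G1,5), (17,G3,6.5), (17,G4,6.5), (19,G2,9), (19,G3,9), (19,G4,9), (20,G4,11), (21,G3,12), (23,G1,13), (26,G1,14), (28,G2,15.5), (28,G4,15.5)
Step 2: Sum ranks within each group.
R_1 = 35 (n_1 = 4)
R_2 = 27.5 (n_2 = 3)
R_3 = 30.5 (n_3 = 4)
R_4 = 43 (n_4 = 5)
Step 3: H = 12/(N(N+1)) * sum(R_i^2/n_i) - 3(N+1)
     = 12/(16*17) * (35^2/4 + 27.5^2/3 + 30.5^2/4 + 43^2/5) - 3*17
     = 0.044118 * 1160.7 - 51
     = 0.207169.
Step 4: Ties present; correction factor C = 1 - 60/(16^3 - 16) = 0.985294. Corrected H = 0.207169 / 0.985294 = 0.210261.
Step 5: Under H0, H ~ chi^2(3); p-value = 0.975916.
Step 6: alpha = 0.05. fail to reject H0.

H = 0.2103, df = 3, p = 0.975916, fail to reject H0.


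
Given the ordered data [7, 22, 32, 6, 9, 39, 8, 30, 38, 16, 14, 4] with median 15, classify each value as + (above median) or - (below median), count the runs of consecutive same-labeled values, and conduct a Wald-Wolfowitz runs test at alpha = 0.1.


Step 1: Compute median = 15; label A = above, B = below.
Labels in order: BAABBABAAABB  (n_A = 6, n_B = 6)
Step 2: Count runs R = 7.
Step 3: Under H0 (random ordering), E[R] = 2*n_A*n_B/(n_A+n_B) + 1 = 2*6*6/12 + 1 = 7.0000.
        Var[R] = 2*n_A*n_B*(2*n_A*n_B - n_A - n_B) / ((n_A+n_B)^2 * (n_A+n_B-1)) = 4320/1584 = 2.7273.
        SD[R] = 1.6514.
Step 4: R = E[R], so z = 0 with no continuity correction.
Step 5: Two-sided p-value via normal approximation = 2*(1 - Phi(|z|)) = 1.000000.
Step 6: alpha = 0.1. fail to reject H0.

R = 7, z = 0.0000, p = 1.000000, fail to reject H0.


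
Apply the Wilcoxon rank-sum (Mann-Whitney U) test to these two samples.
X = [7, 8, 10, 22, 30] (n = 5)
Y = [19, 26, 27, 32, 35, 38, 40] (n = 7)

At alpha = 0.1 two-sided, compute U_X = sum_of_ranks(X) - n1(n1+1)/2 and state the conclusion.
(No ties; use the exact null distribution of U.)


Step 1: Combine and sort all 12 observations; assign midranks.
sorted (value, group): (7,X), (8,X), (10,X), (19,Y), (22,X), (26,Y), (27,Y), (30,X), (32,Y), (35,Y), (38,Y), (40,Y)
ranks: 7->1, 8->2, 10->3, 19->4, 22->5, 26->6, 27->7, 30->8, 32->9, 35->10, 38->11, 40->12
Step 2: Rank sum for X: R1 = 1 + 2 + 3 + 5 + 8 = 19.
Step 3: U_X = R1 - n1(n1+1)/2 = 19 - 5*6/2 = 19 - 15 = 4.
       U_Y = n1*n2 - U_X = 35 - 4 = 31.
Step 4: No ties, so the exact null distribution of U (based on enumerating the C(12,5) = 792 equally likely rank assignments) gives the two-sided p-value.
Step 5: p-value = 0.030303; compare to alpha = 0.1. reject H0.

U_X = 4, p = 0.030303, reject H0 at alpha = 0.1.


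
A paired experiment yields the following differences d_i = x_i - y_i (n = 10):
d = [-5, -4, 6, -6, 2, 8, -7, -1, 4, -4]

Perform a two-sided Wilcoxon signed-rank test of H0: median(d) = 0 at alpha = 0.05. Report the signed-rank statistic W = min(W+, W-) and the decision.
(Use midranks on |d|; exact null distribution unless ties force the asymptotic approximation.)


Step 1: Drop any zero differences (none here) and take |d_i|.
|d| = [5, 4, 6, 6, 2, 8, 7, 1, 4, 4]
Step 2: Midrank |d_i| (ties get averaged ranks).
ranks: |5|->6, |4|->4, |6|->7.5, |6|->7.5, |2|->2, |8|->10, |7|->9, |1|->1, |4|->4, |4|->4
Step 3: Attach original signs; sum ranks with positive sign and with negative sign.
W+ = 7.5 + 2 + 10 + 4 = 23.5
W- = 6 + 4 + 7.5 + 9 + 1 + 4 = 31.5
(Check: W+ + W- = 55 should equal n(n+1)/2 = 55.)
Step 4: Test statistic W = min(W+, W-) = 23.5.
Step 5: Ties in |d|, so use the tie-corrected normal approximation.
        E[W] = n(n+1)/4 = 10*11/4 = 27.5.
        Tie groups: |d|=4 (t=3), |d|=6 (t=2); sum(t^3 - t) = 30.
        Var[W] = n(n+1)(2n+1)/24 - sum(t^3-t)/48 = 2310/24 - 30/48 = 95.625.
        z = (W - E[W]) / sqrt(Var[W]) = (23.5 - 27.5) / 9.7788 = -0.4090.
        Two-sided p = 2*Phi(z) = 0.682504.
Step 6: alpha = 0.05. fail to reject H0.

W+ = 23.5, W- = 31.5, W = min = 23.5, p = 0.682504, fail to reject H0.


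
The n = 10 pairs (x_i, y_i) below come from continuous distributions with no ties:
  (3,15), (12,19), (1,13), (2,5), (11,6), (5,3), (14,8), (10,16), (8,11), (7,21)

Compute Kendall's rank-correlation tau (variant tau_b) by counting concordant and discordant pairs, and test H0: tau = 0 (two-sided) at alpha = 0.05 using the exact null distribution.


Step 1: Enumerate the 45 unordered pairs (i,j) with i<j and classify each by sign(x_j-x_i) * sign(y_j-y_i).
  (1,2):dx=+9,dy=+4->C; (1,3):dx=-2,dy=-2->C; (1,4):dx=-1,dy=-10->C; (1,5):dx=+8,dy=-9->D
  (1,6):dx=+2,dy=-12->D; (1,7):dx=+11,dy=-7->D; (1,8):dx=+7,dy=+1->C; (1,9):dx=+5,dy=-4->D
  (1,10):dx=+4,dy=+6->C; (2,3):dx=-11,dy=-6->C; (2,4):dx=-10,dy=-14->C; (2,5):dx=-1,dy=-13->C
  (2,6):dx=-7,dy=-16->C; (2,7):dx=+2,dy=-11->D; (2,8):dx=-2,dy=-3->C; (2,9):dx=-4,dy=-8->C
  (2,10):dx=-5,dy=+2->D; (3,4):dx=+1,dy=-8->D; (3,5):dx=+10,dy=-7->D; (3,6):dx=+4,dy=-10->D
  (3,7):dx=+13,dy=-5->D; (3,8):dx=+9,dy=+3->C; (3,9):dx=+7,dy=-2->D; (3,10):dx=+6,dy=+8->C
  (4,5):dx=+9,dy=+1->C; (4,6):dx=+3,dy=-2->D; (4,7):dx=+12,dy=+3->C; (4,8):dx=+8,dy=+11->C
  (4,9):dx=+6,dy=+6->C; (4,10):dx=+5,dy=+16->C; (5,6):dx=-6,dy=-3->C; (5,7):dx=+3,dy=+2->C
  (5,8):dx=-1,dy=+10->D; (5,9):dx=-3,dy=+5->D; (5,10):dx=-4,dy=+15->D; (6,7):dx=+9,dy=+5->C
  (6,8):dx=+5,dy=+13->C; (6,9):dx=+3,dy=+8->C; (6,10):dx=+2,dy=+18->C; (7,8):dx=-4,dy=+8->D
  (7,9):dx=-6,dy=+3->D; (7,10):dx=-7,dy=+13->D; (8,9):dx=-2,dy=-5->C; (8,10):dx=-3,dy=+5->D
  (9,10):dx=-1,dy=+10->D
Step 2: C = 25, D = 20, total pairs = 45.
Step 3: tau = (C - D)/(n(n-1)/2) = (25 - 20)/45 = 0.111111.
Step 4: Exact two-sided p-value (enumerate n! = 3628800 permutations of y under H0): p = 0.727490.
Step 5: alpha = 0.05. fail to reject H0.

tau_b = 0.1111 (C=25, D=20), p = 0.727490, fail to reject H0.


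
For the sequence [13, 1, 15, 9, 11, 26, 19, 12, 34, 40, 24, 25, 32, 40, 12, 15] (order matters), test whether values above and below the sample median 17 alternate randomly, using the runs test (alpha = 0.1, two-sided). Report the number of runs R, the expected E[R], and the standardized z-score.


Step 1: Compute median = 17; label A = above, B = below.
Labels in order: BBBBBAABAAAAAABB  (n_A = 8, n_B = 8)
Step 2: Count runs R = 5.
Step 3: Under H0 (random ordering), E[R] = 2*n_A*n_B/(n_A+n_B) + 1 = 2*8*8/16 + 1 = 9.0000.
        Var[R] = 2*n_A*n_B*(2*n_A*n_B - n_A - n_B) / ((n_A+n_B)^2 * (n_A+n_B-1)) = 14336/3840 = 3.7333.
        SD[R] = 1.9322.
Step 4: Continuity-corrected z = (R + 0.5 - E[R]) / SD[R] = (5 + 0.5 - 9.0000) / 1.9322 = -1.8114.
Step 5: Two-sided p-value via normal approximation = 2*(1 - Phi(|z|)) = 0.070076.
Step 6: alpha = 0.1. reject H0.

R = 5, z = -1.8114, p = 0.070076, reject H0.


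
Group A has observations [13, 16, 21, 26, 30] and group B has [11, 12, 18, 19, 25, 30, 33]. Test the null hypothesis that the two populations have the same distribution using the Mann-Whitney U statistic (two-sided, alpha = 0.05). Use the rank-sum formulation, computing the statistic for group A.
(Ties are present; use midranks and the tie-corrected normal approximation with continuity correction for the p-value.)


Step 1: Combine and sort all 12 observations; assign midranks.
sorted (value, group): (11,Y), (12,Y), (13,X), (16,X), (18,Y), (19,Y), (21,X), (25,Y), (26,X), (30,X), (30,Y), (33,Y)
ranks: 11->1, 12->2, 13->3, 16->4, 18->5, 19->6, 21->7, 25->8, 26->9, 30->10.5, 30->10.5, 33->12
Step 2: Rank sum for X: R1 = 3 + 4 + 7 + 9 + 10.5 = 33.5.
Step 3: U_X = R1 - n1(n1+1)/2 = 33.5 - 5*6/2 = 33.5 - 15 = 18.5.
       U_Y = n1*n2 - U_X = 35 - 18.5 = 16.5.
Step 4: Ties are present, so use the tie-corrected normal approximation (with continuity correction) for the p-value.
Step 5: p-value = 0.935170; compare to alpha = 0.05. fail to reject H0.

U_X = 18.5, p = 0.935170, fail to reject H0 at alpha = 0.05.


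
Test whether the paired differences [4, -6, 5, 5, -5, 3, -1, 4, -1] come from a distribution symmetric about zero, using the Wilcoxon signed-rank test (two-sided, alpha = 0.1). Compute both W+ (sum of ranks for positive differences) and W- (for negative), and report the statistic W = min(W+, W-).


Step 1: Drop any zero differences (none here) and take |d_i|.
|d| = [4, 6, 5, 5, 5, 3, 1, 4, 1]
Step 2: Midrank |d_i| (ties get averaged ranks).
ranks: |4|->4.5, |6|->9, |5|->7, |5|->7, |5|->7, |3|->3, |1|->1.5, |4|->4.5, |1|->1.5
Step 3: Attach original signs; sum ranks with positive sign and with negative sign.
W+ = 4.5 + 7 + 7 + 3 + 4.5 = 26
W- = 9 + 7 + 1.5 + 1.5 = 19
(Check: W+ + W- = 45 should equal n(n+1)/2 = 45.)
Step 4: Test statistic W = min(W+, W-) = 19.
Step 5: Ties in |d|, so use the tie-corrected normal approximation.
        E[W] = n(n+1)/4 = 9*10/4 = 22.5.
        Tie groups: |d|=1 (t=2), |d|=4 (t=2), |d|=5 (t=3); sum(t^3 - t) = 36.
        Var[W] = n(n+1)(2n+1)/24 - sum(t^3-t)/48 = 1710/24 - 36/48 = 70.5.
        z = (W - E[W]) / sqrt(Var[W]) = (19 - 22.5) / 8.3964 = -0.4168.
        Two-sided p = 2*Phi(z) = 0.676793.
Step 6: alpha = 0.1. fail to reject H0.

W+ = 26, W- = 19, W = min = 19, p = 0.676793, fail to reject H0.


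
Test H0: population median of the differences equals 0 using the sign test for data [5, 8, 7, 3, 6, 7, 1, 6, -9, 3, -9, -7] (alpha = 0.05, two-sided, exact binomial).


Step 1: Discard zero differences. Original n = 12; n_eff = number of nonzero differences = 12.
Nonzero differences (with sign): +5, +8, +7, +3, +6, +7, +1, +6, -9, +3, -9, -7
Step 2: Count signs: positive = 9, negative = 3.
Step 3: Under H0: P(positive) = 0.5, so the number of positives S ~ Bin(12, 0.5).
Step 4: Two-sided exact p-value = sum of Bin(12,0.5) probabilities at or below the observed probability = 0.145996.
Step 5: alpha = 0.05. fail to reject H0.

n_eff = 12, pos = 9, neg = 3, p = 0.145996, fail to reject H0.


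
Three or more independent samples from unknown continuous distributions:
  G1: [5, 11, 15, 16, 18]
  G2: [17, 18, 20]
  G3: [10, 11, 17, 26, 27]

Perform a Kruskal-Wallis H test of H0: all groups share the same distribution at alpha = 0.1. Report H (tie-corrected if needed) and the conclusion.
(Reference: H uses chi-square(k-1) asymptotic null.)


Step 1: Combine all N = 13 observations and assign midranks.
sorted (value, group, rank): (5,G1,1), (10,G3,2), (11,G1,3.5), (11,G3,3.5), (15,G1,5), (16,G1,6), (17,G2,7.5), (17,G3,7.5), (18,G1,9.5), (18,G2,9.5), (20,G2,11), (26,G3,12), (27,G3,13)
Step 2: Sum ranks within each group.
R_1 = 25 (n_1 = 5)
R_2 = 28 (n_2 = 3)
R_3 = 38 (n_3 = 5)
Step 3: H = 12/(N(N+1)) * sum(R_i^2/n_i) - 3(N+1)
     = 12/(13*14) * (25^2/5 + 28^2/3 + 38^2/5) - 3*14
     = 0.065934 * 675.133 - 42
     = 2.514286.
Step 4: Ties present; correction factor C = 1 - 18/(13^3 - 13) = 0.991758. Corrected H = 2.514286 / 0.991758 = 2.535180.
Step 5: Under H0, H ~ chi^2(2); p-value = 0.281509.
Step 6: alpha = 0.1. fail to reject H0.

H = 2.5352, df = 2, p = 0.281509, fail to reject H0.


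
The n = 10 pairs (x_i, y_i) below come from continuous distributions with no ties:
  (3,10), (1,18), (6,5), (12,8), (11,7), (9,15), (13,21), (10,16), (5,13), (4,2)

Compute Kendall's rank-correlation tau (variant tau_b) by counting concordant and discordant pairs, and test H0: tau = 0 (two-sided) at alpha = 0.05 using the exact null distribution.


Step 1: Enumerate the 45 unordered pairs (i,j) with i<j and classify each by sign(x_j-x_i) * sign(y_j-y_i).
  (1,2):dx=-2,dy=+8->D; (1,3):dx=+3,dy=-5->D; (1,4):dx=+9,dy=-2->D; (1,5):dx=+8,dy=-3->D
  (1,6):dx=+6,dy=+5->C; (1,7):dx=+10,dy=+11->C; (1,8):dx=+7,dy=+6->C; (1,9):dx=+2,dy=+3->C
  (1,10):dx=+1,dy=-8->D; (2,3):dx=+5,dy=-13->D; (2,4):dx=+11,dy=-10->D; (2,5):dx=+10,dy=-11->D
  (2,6):dx=+8,dy=-3->D; (2,7):dx=+12,dy=+3->C; (2,8):dx=+9,dy=-2->D; (2,9):dx=+4,dy=-5->D
  (2,10):dx=+3,dy=-16->D; (3,4):dx=+6,dy=+3->C; (3,5):dx=+5,dy=+2->C; (3,6):dx=+3,dy=+10->C
  (3,7):dx=+7,dy=+16->C; (3,8):dx=+4,dy=+11->C; (3,9):dx=-1,dy=+8->D; (3,10):dx=-2,dy=-3->C
  (4,5):dx=-1,dy=-1->C; (4,6):dx=-3,dy=+7->D; (4,7):dx=+1,dy=+13->C; (4,8):dx=-2,dy=+8->D
  (4,9):dx=-7,dy=+5->D; (4,10):dx=-8,dy=-6->C; (5,6):dx=-2,dy=+8->D; (5,7):dx=+2,dy=+14->C
  (5,8):dx=-1,dy=+9->D; (5,9):dx=-6,dy=+6->D; (5,10):dx=-7,dy=-5->C; (6,7):dx=+4,dy=+6->C
  (6,8):dx=+1,dy=+1->C; (6,9):dx=-4,dy=-2->C; (6,10):dx=-5,dy=-13->C; (7,8):dx=-3,dy=-5->C
  (7,9):dx=-8,dy=-8->C; (7,10):dx=-9,dy=-19->C; (8,9):dx=-5,dy=-3->C; (8,10):dx=-6,dy=-14->C
  (9,10):dx=-1,dy=-11->C
Step 2: C = 26, D = 19, total pairs = 45.
Step 3: tau = (C - D)/(n(n-1)/2) = (26 - 19)/45 = 0.155556.
Step 4: Exact two-sided p-value (enumerate n! = 3628800 permutations of y under H0): p = 0.600654.
Step 5: alpha = 0.05. fail to reject H0.

tau_b = 0.1556 (C=26, D=19), p = 0.600654, fail to reject H0.


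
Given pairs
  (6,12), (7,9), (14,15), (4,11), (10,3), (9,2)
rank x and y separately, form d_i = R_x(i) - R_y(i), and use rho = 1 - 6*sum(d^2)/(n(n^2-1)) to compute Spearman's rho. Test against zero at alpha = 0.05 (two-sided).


Step 1: Rank x and y separately (midranks; no ties here).
rank(x): 6->2, 7->3, 14->6, 4->1, 10->5, 9->4
rank(y): 12->5, 9->3, 15->6, 11->4, 3->2, 2->1
Step 2: d_i = R_x(i) - R_y(i); compute d_i^2.
  (2-5)^2=9, (3-3)^2=0, (6-6)^2=0, (1-4)^2=9, (5-2)^2=9, (4-1)^2=9
sum(d^2) = 36.
Step 3: rho = 1 - 6*36 / (6*(6^2 - 1)) = 1 - 216/210 = -0.028571.
Step 4: Under H0, t = rho * sqrt((n-2)/(1-rho^2)) = -0.0572 ~ t(4).
Step 5: Two-sided p-value from the t-distribution with 4 df = 0.957155.
Step 6: alpha = 0.05. fail to reject H0.

rho = -0.0286, p = 0.957155, fail to reject H0 at alpha = 0.05.


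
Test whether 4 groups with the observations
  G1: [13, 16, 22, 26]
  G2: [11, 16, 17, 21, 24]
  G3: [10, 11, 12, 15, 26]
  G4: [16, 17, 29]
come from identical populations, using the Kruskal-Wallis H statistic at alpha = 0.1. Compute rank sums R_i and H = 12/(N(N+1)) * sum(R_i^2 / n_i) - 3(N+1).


Step 1: Combine all N = 17 observations and assign midranks.
sorted (value, group, rank): (10,G3,1), (11,G2,2.5), (11,G3,2.5), (12,G3,4), (13,G1,5), (15,G3,6), (16,G1,8), (16,G2,8), (16,G4,8), (17,G2,10.5), (17,G4,10.5), (21,G2,12), (22,G1,13), (24,G2,14), (26,G1,15.5), (26,G3,15.5), (29,G4,17)
Step 2: Sum ranks within each group.
R_1 = 41.5 (n_1 = 4)
R_2 = 47 (n_2 = 5)
R_3 = 29 (n_3 = 5)
R_4 = 35.5 (n_4 = 3)
Step 3: H = 12/(N(N+1)) * sum(R_i^2/n_i) - 3(N+1)
     = 12/(17*18) * (41.5^2/4 + 47^2/5 + 29^2/5 + 35.5^2/3) - 3*18
     = 0.039216 * 1460.65 - 54
     = 3.280229.
Step 4: Ties present; correction factor C = 1 - 42/(17^3 - 17) = 0.991422. Corrected H = 3.280229 / 0.991422 = 3.308611.
Step 5: Under H0, H ~ chi^2(3); p-value = 0.346446.
Step 6: alpha = 0.1. fail to reject H0.

H = 3.3086, df = 3, p = 0.346446, fail to reject H0.


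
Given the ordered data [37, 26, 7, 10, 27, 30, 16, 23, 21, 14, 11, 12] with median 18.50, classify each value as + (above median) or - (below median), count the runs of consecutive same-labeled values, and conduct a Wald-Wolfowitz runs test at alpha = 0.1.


Step 1: Compute median = 18.50; label A = above, B = below.
Labels in order: AABBAABAABBB  (n_A = 6, n_B = 6)
Step 2: Count runs R = 6.
Step 3: Under H0 (random ordering), E[R] = 2*n_A*n_B/(n_A+n_B) + 1 = 2*6*6/12 + 1 = 7.0000.
        Var[R] = 2*n_A*n_B*(2*n_A*n_B - n_A - n_B) / ((n_A+n_B)^2 * (n_A+n_B-1)) = 4320/1584 = 2.7273.
        SD[R] = 1.6514.
Step 4: Continuity-corrected z = (R + 0.5 - E[R]) / SD[R] = (6 + 0.5 - 7.0000) / 1.6514 = -0.3028.
Step 5: Two-sided p-value via normal approximation = 2*(1 - Phi(|z|)) = 0.762069.
Step 6: alpha = 0.1. fail to reject H0.

R = 6, z = -0.3028, p = 0.762069, fail to reject H0.


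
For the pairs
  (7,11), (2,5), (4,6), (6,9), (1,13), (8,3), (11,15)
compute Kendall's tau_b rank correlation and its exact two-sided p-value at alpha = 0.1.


Step 1: Enumerate the 21 unordered pairs (i,j) with i<j and classify each by sign(x_j-x_i) * sign(y_j-y_i).
  (1,2):dx=-5,dy=-6->C; (1,3):dx=-3,dy=-5->C; (1,4):dx=-1,dy=-2->C; (1,5):dx=-6,dy=+2->D
  (1,6):dx=+1,dy=-8->D; (1,7):dx=+4,dy=+4->C; (2,3):dx=+2,dy=+1->C; (2,4):dx=+4,dy=+4->C
  (2,5):dx=-1,dy=+8->D; (2,6):dx=+6,dy=-2->D; (2,7):dx=+9,dy=+10->C; (3,4):dx=+2,dy=+3->C
  (3,5):dx=-3,dy=+7->D; (3,6):dx=+4,dy=-3->D; (3,7):dx=+7,dy=+9->C; (4,5):dx=-5,dy=+4->D
  (4,6):dx=+2,dy=-6->D; (4,7):dx=+5,dy=+6->C; (5,6):dx=+7,dy=-10->D; (5,7):dx=+10,dy=+2->C
  (6,7):dx=+3,dy=+12->C
Step 2: C = 12, D = 9, total pairs = 21.
Step 3: tau = (C - D)/(n(n-1)/2) = (12 - 9)/21 = 0.142857.
Step 4: Exact two-sided p-value (enumerate n! = 5040 permutations of y under H0): p = 0.772619.
Step 5: alpha = 0.1. fail to reject H0.

tau_b = 0.1429 (C=12, D=9), p = 0.772619, fail to reject H0.


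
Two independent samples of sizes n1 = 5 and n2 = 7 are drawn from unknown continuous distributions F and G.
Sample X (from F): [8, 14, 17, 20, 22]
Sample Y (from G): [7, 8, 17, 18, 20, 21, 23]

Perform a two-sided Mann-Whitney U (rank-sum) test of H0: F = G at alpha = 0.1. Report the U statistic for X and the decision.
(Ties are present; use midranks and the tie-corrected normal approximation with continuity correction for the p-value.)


Step 1: Combine and sort all 12 observations; assign midranks.
sorted (value, group): (7,Y), (8,X), (8,Y), (14,X), (17,X), (17,Y), (18,Y), (20,X), (20,Y), (21,Y), (22,X), (23,Y)
ranks: 7->1, 8->2.5, 8->2.5, 14->4, 17->5.5, 17->5.5, 18->7, 20->8.5, 20->8.5, 21->10, 22->11, 23->12
Step 2: Rank sum for X: R1 = 2.5 + 4 + 5.5 + 8.5 + 11 = 31.5.
Step 3: U_X = R1 - n1(n1+1)/2 = 31.5 - 5*6/2 = 31.5 - 15 = 16.5.
       U_Y = n1*n2 - U_X = 35 - 16.5 = 18.5.
Step 4: Ties are present, so use the tie-corrected normal approximation (with continuity correction) for the p-value.
Step 5: p-value = 0.934942; compare to alpha = 0.1. fail to reject H0.

U_X = 16.5, p = 0.934942, fail to reject H0 at alpha = 0.1.


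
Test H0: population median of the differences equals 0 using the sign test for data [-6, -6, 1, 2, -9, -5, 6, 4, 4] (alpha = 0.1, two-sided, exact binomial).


Step 1: Discard zero differences. Original n = 9; n_eff = number of nonzero differences = 9.
Nonzero differences (with sign): -6, -6, +1, +2, -9, -5, +6, +4, +4
Step 2: Count signs: positive = 5, negative = 4.
Step 3: Under H0: P(positive) = 0.5, so the number of positives S ~ Bin(9, 0.5).
Step 4: Two-sided exact p-value = sum of Bin(9,0.5) probabilities at or below the observed probability = 1.000000.
Step 5: alpha = 0.1. fail to reject H0.

n_eff = 9, pos = 5, neg = 4, p = 1.000000, fail to reject H0.


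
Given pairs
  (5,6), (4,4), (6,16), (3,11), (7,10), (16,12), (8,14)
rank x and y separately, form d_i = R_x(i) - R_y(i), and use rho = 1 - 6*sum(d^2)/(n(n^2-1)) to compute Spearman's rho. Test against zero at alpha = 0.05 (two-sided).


Step 1: Rank x and y separately (midranks; no ties here).
rank(x): 5->3, 4->2, 6->4, 3->1, 7->5, 16->7, 8->6
rank(y): 6->2, 4->1, 16->7, 11->4, 10->3, 12->5, 14->6
Step 2: d_i = R_x(i) - R_y(i); compute d_i^2.
  (3-2)^2=1, (2-1)^2=1, (4-7)^2=9, (1-4)^2=9, (5-3)^2=4, (7-5)^2=4, (6-6)^2=0
sum(d^2) = 28.
Step 3: rho = 1 - 6*28 / (7*(7^2 - 1)) = 1 - 168/336 = 0.500000.
Step 4: Under H0, t = rho * sqrt((n-2)/(1-rho^2)) = 1.2910 ~ t(5).
Step 5: Two-sided p-value from the t-distribution with 5 df = 0.253170.
Step 6: alpha = 0.05. fail to reject H0.

rho = 0.5000, p = 0.253170, fail to reject H0 at alpha = 0.05.


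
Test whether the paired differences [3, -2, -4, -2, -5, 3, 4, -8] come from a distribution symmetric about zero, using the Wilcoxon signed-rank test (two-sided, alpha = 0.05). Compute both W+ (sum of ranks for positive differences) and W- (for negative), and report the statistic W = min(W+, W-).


Step 1: Drop any zero differences (none here) and take |d_i|.
|d| = [3, 2, 4, 2, 5, 3, 4, 8]
Step 2: Midrank |d_i| (ties get averaged ranks).
ranks: |3|->3.5, |2|->1.5, |4|->5.5, |2|->1.5, |5|->7, |3|->3.5, |4|->5.5, |8|->8
Step 3: Attach original signs; sum ranks with positive sign and with negative sign.
W+ = 3.5 + 3.5 + 5.5 = 12.5
W- = 1.5 + 5.5 + 1.5 + 7 + 8 = 23.5
(Check: W+ + W- = 36 should equal n(n+1)/2 = 36.)
Step 4: Test statistic W = min(W+, W-) = 12.5.
Step 5: Ties in |d|, so use the tie-corrected normal approximation.
        E[W] = n(n+1)/4 = 8*9/4 = 18.
        Tie groups: |d|=2 (t=2), |d|=3 (t=2), |d|=4 (t=2); sum(t^3 - t) = 18.
        Var[W] = n(n+1)(2n+1)/24 - sum(t^3-t)/48 = 1224/24 - 18/48 = 50.625.
        z = (W - E[W]) / sqrt(Var[W]) = (12.5 - 18) / 7.1151 = -0.7730.
        Two-sided p = 2*Phi(z) = 0.439522.
Step 6: alpha = 0.05. fail to reject H0.

W+ = 12.5, W- = 23.5, W = min = 12.5, p = 0.439522, fail to reject H0.


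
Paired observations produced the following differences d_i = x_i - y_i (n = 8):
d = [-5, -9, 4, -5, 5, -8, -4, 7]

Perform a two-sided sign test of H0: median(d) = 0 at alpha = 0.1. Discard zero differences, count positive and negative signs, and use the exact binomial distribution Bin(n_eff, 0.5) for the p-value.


Step 1: Discard zero differences. Original n = 8; n_eff = number of nonzero differences = 8.
Nonzero differences (with sign): -5, -9, +4, -5, +5, -8, -4, +7
Step 2: Count signs: positive = 3, negative = 5.
Step 3: Under H0: P(positive) = 0.5, so the number of positives S ~ Bin(8, 0.5).
Step 4: Two-sided exact p-value = sum of Bin(8,0.5) probabilities at or below the observed probability = 0.726562.
Step 5: alpha = 0.1. fail to reject H0.

n_eff = 8, pos = 3, neg = 5, p = 0.726562, fail to reject H0.


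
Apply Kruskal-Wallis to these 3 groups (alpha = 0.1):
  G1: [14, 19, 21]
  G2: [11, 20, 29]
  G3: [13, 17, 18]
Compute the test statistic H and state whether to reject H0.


Step 1: Combine all N = 9 observations and assign midranks.
sorted (value, group, rank): (11,G2,1), (13,G3,2), (14,G1,3), (17,G3,4), (18,G3,5), (19,G1,6), (20,G2,7), (21,G1,8), (29,G2,9)
Step 2: Sum ranks within each group.
R_1 = 17 (n_1 = 3)
R_2 = 17 (n_2 = 3)
R_3 = 11 (n_3 = 3)
Step 3: H = 12/(N(N+1)) * sum(R_i^2/n_i) - 3(N+1)
     = 12/(9*10) * (17^2/3 + 17^2/3 + 11^2/3) - 3*10
     = 0.133333 * 233 - 30
     = 1.066667.
Step 4: No ties, so H is used without correction.
Step 5: Under H0, H ~ chi^2(2); p-value = 0.586646.
Step 6: alpha = 0.1. fail to reject H0.

H = 1.0667, df = 2, p = 0.586646, fail to reject H0.


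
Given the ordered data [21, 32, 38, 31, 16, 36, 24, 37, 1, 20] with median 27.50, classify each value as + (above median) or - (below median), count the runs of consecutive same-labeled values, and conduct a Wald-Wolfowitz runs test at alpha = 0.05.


Step 1: Compute median = 27.50; label A = above, B = below.
Labels in order: BAAABABABB  (n_A = 5, n_B = 5)
Step 2: Count runs R = 7.
Step 3: Under H0 (random ordering), E[R] = 2*n_A*n_B/(n_A+n_B) + 1 = 2*5*5/10 + 1 = 6.0000.
        Var[R] = 2*n_A*n_B*(2*n_A*n_B - n_A - n_B) / ((n_A+n_B)^2 * (n_A+n_B-1)) = 2000/900 = 2.2222.
        SD[R] = 1.4907.
Step 4: Continuity-corrected z = (R - 0.5 - E[R]) / SD[R] = (7 - 0.5 - 6.0000) / 1.4907 = 0.3354.
Step 5: Two-sided p-value via normal approximation = 2*(1 - Phi(|z|)) = 0.737316.
Step 6: alpha = 0.05. fail to reject H0.

R = 7, z = 0.3354, p = 0.737316, fail to reject H0.


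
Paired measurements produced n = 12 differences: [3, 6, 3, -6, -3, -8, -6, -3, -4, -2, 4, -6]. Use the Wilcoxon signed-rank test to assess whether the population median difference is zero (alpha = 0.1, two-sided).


Step 1: Drop any zero differences (none here) and take |d_i|.
|d| = [3, 6, 3, 6, 3, 8, 6, 3, 4, 2, 4, 6]
Step 2: Midrank |d_i| (ties get averaged ranks).
ranks: |3|->3.5, |6|->9.5, |3|->3.5, |6|->9.5, |3|->3.5, |8|->12, |6|->9.5, |3|->3.5, |4|->6.5, |2|->1, |4|->6.5, |6|->9.5
Step 3: Attach original signs; sum ranks with positive sign and with negative sign.
W+ = 3.5 + 9.5 + 3.5 + 6.5 = 23
W- = 9.5 + 3.5 + 12 + 9.5 + 3.5 + 6.5 + 1 + 9.5 = 55
(Check: W+ + W- = 78 should equal n(n+1)/2 = 78.)
Step 4: Test statistic W = min(W+, W-) = 23.
Step 5: Ties in |d|, so use the tie-corrected normal approximation.
        E[W] = n(n+1)/4 = 12*13/4 = 39.
        Tie groups: |d|=3 (t=4), |d|=4 (t=2), |d|=6 (t=4); sum(t^3 - t) = 126.
        Var[W] = n(n+1)(2n+1)/24 - sum(t^3-t)/48 = 3900/24 - 126/48 = 159.875.
        z = (W - E[W]) / sqrt(Var[W]) = (23 - 39) / 12.6442 = -1.2654.
        Two-sided p = 2*Phi(z) = 0.205726.
Step 6: alpha = 0.1. fail to reject H0.

W+ = 23, W- = 55, W = min = 23, p = 0.205726, fail to reject H0.


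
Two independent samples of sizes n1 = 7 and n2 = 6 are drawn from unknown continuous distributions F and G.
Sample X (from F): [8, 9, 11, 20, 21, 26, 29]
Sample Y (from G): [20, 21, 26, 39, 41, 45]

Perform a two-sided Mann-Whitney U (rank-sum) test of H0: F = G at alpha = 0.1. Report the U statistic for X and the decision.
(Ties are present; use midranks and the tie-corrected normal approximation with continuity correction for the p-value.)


Step 1: Combine and sort all 13 observations; assign midranks.
sorted (value, group): (8,X), (9,X), (11,X), (20,X), (20,Y), (21,X), (21,Y), (26,X), (26,Y), (29,X), (39,Y), (41,Y), (45,Y)
ranks: 8->1, 9->2, 11->3, 20->4.5, 20->4.5, 21->6.5, 21->6.5, 26->8.5, 26->8.5, 29->10, 39->11, 41->12, 45->13
Step 2: Rank sum for X: R1 = 1 + 2 + 3 + 4.5 + 6.5 + 8.5 + 10 = 35.5.
Step 3: U_X = R1 - n1(n1+1)/2 = 35.5 - 7*8/2 = 35.5 - 28 = 7.5.
       U_Y = n1*n2 - U_X = 42 - 7.5 = 34.5.
Step 4: Ties are present, so use the tie-corrected normal approximation (with continuity correction) for the p-value.
Step 5: p-value = 0.062203; compare to alpha = 0.1. reject H0.

U_X = 7.5, p = 0.062203, reject H0 at alpha = 0.1.


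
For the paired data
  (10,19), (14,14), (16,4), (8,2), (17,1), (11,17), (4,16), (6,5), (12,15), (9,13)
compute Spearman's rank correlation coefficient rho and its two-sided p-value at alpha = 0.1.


Step 1: Rank x and y separately (midranks; no ties here).
rank(x): 10->5, 14->8, 16->9, 8->3, 17->10, 11->6, 4->1, 6->2, 12->7, 9->4
rank(y): 19->10, 14->6, 4->3, 2->2, 1->1, 17->9, 16->8, 5->4, 15->7, 13->5
Step 2: d_i = R_x(i) - R_y(i); compute d_i^2.
  (5-10)^2=25, (8-6)^2=4, (9-3)^2=36, (3-2)^2=1, (10-1)^2=81, (6-9)^2=9, (1-8)^2=49, (2-4)^2=4, (7-7)^2=0, (4-5)^2=1
sum(d^2) = 210.
Step 3: rho = 1 - 6*210 / (10*(10^2 - 1)) = 1 - 1260/990 = -0.272727.
Step 4: Under H0, t = rho * sqrt((n-2)/(1-rho^2)) = -0.8018 ~ t(8).
Step 5: Two-sided p-value from the t-distribution with 8 df = 0.445838.
Step 6: alpha = 0.1. fail to reject H0.

rho = -0.2727, p = 0.445838, fail to reject H0 at alpha = 0.1.


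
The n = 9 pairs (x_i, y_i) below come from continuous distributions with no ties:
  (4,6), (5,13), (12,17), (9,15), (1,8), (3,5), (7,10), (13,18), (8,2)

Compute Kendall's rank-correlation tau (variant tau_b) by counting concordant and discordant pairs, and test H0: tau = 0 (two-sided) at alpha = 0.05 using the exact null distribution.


Step 1: Enumerate the 36 unordered pairs (i,j) with i<j and classify each by sign(x_j-x_i) * sign(y_j-y_i).
  (1,2):dx=+1,dy=+7->C; (1,3):dx=+8,dy=+11->C; (1,4):dx=+5,dy=+9->C; (1,5):dx=-3,dy=+2->D
  (1,6):dx=-1,dy=-1->C; (1,7):dx=+3,dy=+4->C; (1,8):dx=+9,dy=+12->C; (1,9):dx=+4,dy=-4->D
  (2,3):dx=+7,dy=+4->C; (2,4):dx=+4,dy=+2->C; (2,5):dx=-4,dy=-5->C; (2,6):dx=-2,dy=-8->C
  (2,7):dx=+2,dy=-3->D; (2,8):dx=+8,dy=+5->C; (2,9):dx=+3,dy=-11->D; (3,4):dx=-3,dy=-2->C
  (3,5):dx=-11,dy=-9->C; (3,6):dx=-9,dy=-12->C; (3,7):dx=-5,dy=-7->C; (3,8):dx=+1,dy=+1->C
  (3,9):dx=-4,dy=-15->C; (4,5):dx=-8,dy=-7->C; (4,6):dx=-6,dy=-10->C; (4,7):dx=-2,dy=-5->C
  (4,8):dx=+4,dy=+3->C; (4,9):dx=-1,dy=-13->C; (5,6):dx=+2,dy=-3->D; (5,7):dx=+6,dy=+2->C
  (5,8):dx=+12,dy=+10->C; (5,9):dx=+7,dy=-6->D; (6,7):dx=+4,dy=+5->C; (6,8):dx=+10,dy=+13->C
  (6,9):dx=+5,dy=-3->D; (7,8):dx=+6,dy=+8->C; (7,9):dx=+1,dy=-8->D; (8,9):dx=-5,dy=-16->C
Step 2: C = 28, D = 8, total pairs = 36.
Step 3: tau = (C - D)/(n(n-1)/2) = (28 - 8)/36 = 0.555556.
Step 4: Exact two-sided p-value (enumerate n! = 362880 permutations of y under H0): p = 0.044615.
Step 5: alpha = 0.05. reject H0.

tau_b = 0.5556 (C=28, D=8), p = 0.044615, reject H0.


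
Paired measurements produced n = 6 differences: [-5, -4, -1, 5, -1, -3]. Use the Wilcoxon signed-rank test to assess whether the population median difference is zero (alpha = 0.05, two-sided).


Step 1: Drop any zero differences (none here) and take |d_i|.
|d| = [5, 4, 1, 5, 1, 3]
Step 2: Midrank |d_i| (ties get averaged ranks).
ranks: |5|->5.5, |4|->4, |1|->1.5, |5|->5.5, |1|->1.5, |3|->3
Step 3: Attach original signs; sum ranks with positive sign and with negative sign.
W+ = 5.5 = 5.5
W- = 5.5 + 4 + 1.5 + 1.5 + 3 = 15.5
(Check: W+ + W- = 21 should equal n(n+1)/2 = 21.)
Step 4: Test statistic W = min(W+, W-) = 5.5.
Step 5: Ties in |d|, so use the tie-corrected normal approximation.
        E[W] = n(n+1)/4 = 6*7/4 = 10.5.
        Tie groups: |d|=1 (t=2), |d|=5 (t=2); sum(t^3 - t) = 12.
        Var[W] = n(n+1)(2n+1)/24 - sum(t^3-t)/48 = 546/24 - 12/48 = 22.5.
        z = (W - E[W]) / sqrt(Var[W]) = (5.5 - 10.5) / 4.7434 = -1.0541.
        Two-sided p = 2*Phi(z) = 0.291841.
Step 6: alpha = 0.05. fail to reject H0.

W+ = 5.5, W- = 15.5, W = min = 5.5, p = 0.291841, fail to reject H0.


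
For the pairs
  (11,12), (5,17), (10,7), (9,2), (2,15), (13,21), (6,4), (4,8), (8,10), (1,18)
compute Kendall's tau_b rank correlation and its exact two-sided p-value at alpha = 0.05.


Step 1: Enumerate the 45 unordered pairs (i,j) with i<j and classify each by sign(x_j-x_i) * sign(y_j-y_i).
  (1,2):dx=-6,dy=+5->D; (1,3):dx=-1,dy=-5->C; (1,4):dx=-2,dy=-10->C; (1,5):dx=-9,dy=+3->D
  (1,6):dx=+2,dy=+9->C; (1,7):dx=-5,dy=-8->C; (1,8):dx=-7,dy=-4->C; (1,9):dx=-3,dy=-2->C
  (1,10):dx=-10,dy=+6->D; (2,3):dx=+5,dy=-10->D; (2,4):dx=+4,dy=-15->D; (2,5):dx=-3,dy=-2->C
  (2,6):dx=+8,dy=+4->C; (2,7):dx=+1,dy=-13->D; (2,8):dx=-1,dy=-9->C; (2,9):dx=+3,dy=-7->D
  (2,10):dx=-4,dy=+1->D; (3,4):dx=-1,dy=-5->C; (3,5):dx=-8,dy=+8->D; (3,6):dx=+3,dy=+14->C
  (3,7):dx=-4,dy=-3->C; (3,8):dx=-6,dy=+1->D; (3,9):dx=-2,dy=+3->D; (3,10):dx=-9,dy=+11->D
  (4,5):dx=-7,dy=+13->D; (4,6):dx=+4,dy=+19->C; (4,7):dx=-3,dy=+2->D; (4,8):dx=-5,dy=+6->D
  (4,9):dx=-1,dy=+8->D; (4,10):dx=-8,dy=+16->D; (5,6):dx=+11,dy=+6->C; (5,7):dx=+4,dy=-11->D
  (5,8):dx=+2,dy=-7->D; (5,9):dx=+6,dy=-5->D; (5,10):dx=-1,dy=+3->D; (6,7):dx=-7,dy=-17->C
  (6,8):dx=-9,dy=-13->C; (6,9):dx=-5,dy=-11->C; (6,10):dx=-12,dy=-3->C; (7,8):dx=-2,dy=+4->D
  (7,9):dx=+2,dy=+6->C; (7,10):dx=-5,dy=+14->D; (8,9):dx=+4,dy=+2->C; (8,10):dx=-3,dy=+10->D
  (9,10):dx=-7,dy=+8->D
Step 2: C = 20, D = 25, total pairs = 45.
Step 3: tau = (C - D)/(n(n-1)/2) = (20 - 25)/45 = -0.111111.
Step 4: Exact two-sided p-value (enumerate n! = 3628800 permutations of y under H0): p = 0.727490.
Step 5: alpha = 0.05. fail to reject H0.

tau_b = -0.1111 (C=20, D=25), p = 0.727490, fail to reject H0.


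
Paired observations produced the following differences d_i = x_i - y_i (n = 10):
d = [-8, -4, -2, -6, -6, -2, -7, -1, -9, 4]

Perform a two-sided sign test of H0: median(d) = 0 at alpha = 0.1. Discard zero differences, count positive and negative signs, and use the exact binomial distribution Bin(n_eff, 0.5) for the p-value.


Step 1: Discard zero differences. Original n = 10; n_eff = number of nonzero differences = 10.
Nonzero differences (with sign): -8, -4, -2, -6, -6, -2, -7, -1, -9, +4
Step 2: Count signs: positive = 1, negative = 9.
Step 3: Under H0: P(positive) = 0.5, so the number of positives S ~ Bin(10, 0.5).
Step 4: Two-sided exact p-value = sum of Bin(10,0.5) probabilities at or below the observed probability = 0.021484.
Step 5: alpha = 0.1. reject H0.

n_eff = 10, pos = 1, neg = 9, p = 0.021484, reject H0.


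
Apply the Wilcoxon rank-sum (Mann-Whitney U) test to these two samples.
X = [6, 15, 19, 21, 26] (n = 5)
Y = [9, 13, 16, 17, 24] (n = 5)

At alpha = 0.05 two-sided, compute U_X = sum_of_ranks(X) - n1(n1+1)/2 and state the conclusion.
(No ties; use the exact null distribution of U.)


Step 1: Combine and sort all 10 observations; assign midranks.
sorted (value, group): (6,X), (9,Y), (13,Y), (15,X), (16,Y), (17,Y), (19,X), (21,X), (24,Y), (26,X)
ranks: 6->1, 9->2, 13->3, 15->4, 16->5, 17->6, 19->7, 21->8, 24->9, 26->10
Step 2: Rank sum for X: R1 = 1 + 4 + 7 + 8 + 10 = 30.
Step 3: U_X = R1 - n1(n1+1)/2 = 30 - 5*6/2 = 30 - 15 = 15.
       U_Y = n1*n2 - U_X = 25 - 15 = 10.
Step 4: No ties, so the exact null distribution of U (based on enumerating the C(10,5) = 252 equally likely rank assignments) gives the two-sided p-value.
Step 5: p-value = 0.690476; compare to alpha = 0.05. fail to reject H0.

U_X = 15, p = 0.690476, fail to reject H0 at alpha = 0.05.


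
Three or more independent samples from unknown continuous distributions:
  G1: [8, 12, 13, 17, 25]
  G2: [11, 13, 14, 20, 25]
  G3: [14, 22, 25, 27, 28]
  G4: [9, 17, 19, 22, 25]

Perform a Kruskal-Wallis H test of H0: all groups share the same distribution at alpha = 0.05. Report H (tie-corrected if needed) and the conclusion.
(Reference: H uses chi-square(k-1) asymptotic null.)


Step 1: Combine all N = 20 observations and assign midranks.
sorted (value, group, rank): (8,G1,1), (9,G4,2), (11,G2,3), (12,G1,4), (13,G1,5.5), (13,G2,5.5), (14,G2,7.5), (14,G3,7.5), (17,G1,9.5), (17,G4,9.5), (19,G4,11), (20,G2,12), (22,G3,13.5), (22,G4,13.5), (25,G1,16.5), (25,G2,16.5), (25,G3,16.5), (25,G4,16.5), (27,G3,19), (28,G3,20)
Step 2: Sum ranks within each group.
R_1 = 36.5 (n_1 = 5)
R_2 = 44.5 (n_2 = 5)
R_3 = 76.5 (n_3 = 5)
R_4 = 52.5 (n_4 = 5)
Step 3: H = 12/(N(N+1)) * sum(R_i^2/n_i) - 3(N+1)
     = 12/(20*21) * (36.5^2/5 + 44.5^2/5 + 76.5^2/5 + 52.5^2/5) - 3*21
     = 0.028571 * 2384.2 - 63
     = 5.120000.
Step 4: Ties present; correction factor C = 1 - 84/(20^3 - 20) = 0.989474. Corrected H = 5.120000 / 0.989474 = 5.174468.
Step 5: Under H0, H ~ chi^2(3); p-value = 0.159459.
Step 6: alpha = 0.05. fail to reject H0.

H = 5.1745, df = 3, p = 0.159459, fail to reject H0.


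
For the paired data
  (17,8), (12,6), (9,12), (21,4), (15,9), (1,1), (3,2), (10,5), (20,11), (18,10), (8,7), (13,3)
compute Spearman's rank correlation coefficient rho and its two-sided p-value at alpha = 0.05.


Step 1: Rank x and y separately (midranks; no ties here).
rank(x): 17->9, 12->6, 9->4, 21->12, 15->8, 1->1, 3->2, 10->5, 20->11, 18->10, 8->3, 13->7
rank(y): 8->8, 6->6, 12->12, 4->4, 9->9, 1->1, 2->2, 5->5, 11->11, 10->10, 7->7, 3->3
Step 2: d_i = R_x(i) - R_y(i); compute d_i^2.
  (9-8)^2=1, (6-6)^2=0, (4-12)^2=64, (12-4)^2=64, (8-9)^2=1, (1-1)^2=0, (2-2)^2=0, (5-5)^2=0, (11-11)^2=0, (10-10)^2=0, (3-7)^2=16, (7-3)^2=16
sum(d^2) = 162.
Step 3: rho = 1 - 6*162 / (12*(12^2 - 1)) = 1 - 972/1716 = 0.433566.
Step 4: Under H0, t = rho * sqrt((n-2)/(1-rho^2)) = 1.5215 ~ t(10).
Step 5: Two-sided p-value from the t-distribution with 10 df = 0.159106.
Step 6: alpha = 0.05. fail to reject H0.

rho = 0.4336, p = 0.159106, fail to reject H0 at alpha = 0.05.


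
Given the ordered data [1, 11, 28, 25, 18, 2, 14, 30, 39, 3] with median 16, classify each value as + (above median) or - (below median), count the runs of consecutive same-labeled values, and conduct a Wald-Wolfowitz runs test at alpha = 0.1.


Step 1: Compute median = 16; label A = above, B = below.
Labels in order: BBAAABBAAB  (n_A = 5, n_B = 5)
Step 2: Count runs R = 5.
Step 3: Under H0 (random ordering), E[R] = 2*n_A*n_B/(n_A+n_B) + 1 = 2*5*5/10 + 1 = 6.0000.
        Var[R] = 2*n_A*n_B*(2*n_A*n_B - n_A - n_B) / ((n_A+n_B)^2 * (n_A+n_B-1)) = 2000/900 = 2.2222.
        SD[R] = 1.4907.
Step 4: Continuity-corrected z = (R + 0.5 - E[R]) / SD[R] = (5 + 0.5 - 6.0000) / 1.4907 = -0.3354.
Step 5: Two-sided p-value via normal approximation = 2*(1 - Phi(|z|)) = 0.737316.
Step 6: alpha = 0.1. fail to reject H0.

R = 5, z = -0.3354, p = 0.737316, fail to reject H0.
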